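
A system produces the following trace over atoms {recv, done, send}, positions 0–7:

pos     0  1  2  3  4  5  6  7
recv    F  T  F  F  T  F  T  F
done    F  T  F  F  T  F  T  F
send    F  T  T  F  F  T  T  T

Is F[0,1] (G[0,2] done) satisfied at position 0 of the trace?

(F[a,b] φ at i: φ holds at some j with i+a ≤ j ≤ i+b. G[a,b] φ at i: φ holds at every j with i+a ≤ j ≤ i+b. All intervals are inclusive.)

Check G[0,2] done at each j in [0,1]:
  j=0: fails at 0
  j=1: fails at 2
No position in the window satisfies it → formula fails.

Does not hold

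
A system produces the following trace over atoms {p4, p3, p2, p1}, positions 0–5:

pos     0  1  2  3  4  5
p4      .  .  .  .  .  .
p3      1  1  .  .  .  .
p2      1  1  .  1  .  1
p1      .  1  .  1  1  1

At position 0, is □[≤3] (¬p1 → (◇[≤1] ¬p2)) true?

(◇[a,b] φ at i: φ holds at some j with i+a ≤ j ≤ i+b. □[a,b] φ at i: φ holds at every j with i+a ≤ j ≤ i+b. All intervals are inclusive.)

Check (¬p1 → (◇[≤1] ¬p2)) at every j in [0,3]:
  j=0: antecedent true; consequent fails (none in [0,1]) → ✗
  j=1: antecedent false → ✓
  j=2: antecedent true; consequent holds (witness at 2) → ✓
  j=3: antecedent false → ✓
Fails at j=0 → formula fails.

False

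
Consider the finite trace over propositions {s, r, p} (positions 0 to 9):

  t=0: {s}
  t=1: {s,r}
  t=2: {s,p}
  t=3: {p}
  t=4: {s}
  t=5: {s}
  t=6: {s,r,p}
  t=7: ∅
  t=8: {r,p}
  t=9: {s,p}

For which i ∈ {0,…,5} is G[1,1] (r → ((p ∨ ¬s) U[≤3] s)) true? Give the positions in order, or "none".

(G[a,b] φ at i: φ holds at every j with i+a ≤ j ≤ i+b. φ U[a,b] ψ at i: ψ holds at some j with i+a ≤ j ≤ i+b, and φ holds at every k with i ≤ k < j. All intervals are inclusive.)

0, 1, 2, 3, 4, 5

Evaluate at each i in [0,5]:
  i=0: ✓ (all of [1,1])
  i=1: ✓ (all of [2,2])
  i=2: ✓ (all of [3,3])
  i=3: ✓ (all of [4,4])
  i=4: ✓ (all of [5,5])
  i=5: ✓ (all of [6,6])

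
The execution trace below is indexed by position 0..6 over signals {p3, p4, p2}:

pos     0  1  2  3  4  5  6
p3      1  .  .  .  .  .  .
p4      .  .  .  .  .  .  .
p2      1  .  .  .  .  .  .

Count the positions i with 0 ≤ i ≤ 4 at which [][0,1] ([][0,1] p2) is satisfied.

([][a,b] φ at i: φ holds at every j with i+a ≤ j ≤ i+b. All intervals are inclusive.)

0

Evaluate at each i in [0,4]:
  i=0: ✗ (fails at j=0)
  i=1: ✗ (fails at j=1)
  i=2: ✗ (fails at j=2)
  i=3: ✗ (fails at j=3)
  i=4: ✗ (fails at j=4)
Positions where it holds: {} → 0.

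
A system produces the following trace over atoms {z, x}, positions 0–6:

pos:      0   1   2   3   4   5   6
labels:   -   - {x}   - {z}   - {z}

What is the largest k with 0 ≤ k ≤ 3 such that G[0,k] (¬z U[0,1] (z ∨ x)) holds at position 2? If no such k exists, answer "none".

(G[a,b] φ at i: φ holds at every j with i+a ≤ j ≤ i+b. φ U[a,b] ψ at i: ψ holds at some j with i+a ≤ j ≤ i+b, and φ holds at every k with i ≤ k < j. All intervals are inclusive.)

(¬z U[0,1] (z ∨ x)) must hold from j=2 onward; find where it first fails.
  j=2: holds
  j=3: holds
  j=4: holds
  j=5: holds
Holds through j=5; largest k = 3.

3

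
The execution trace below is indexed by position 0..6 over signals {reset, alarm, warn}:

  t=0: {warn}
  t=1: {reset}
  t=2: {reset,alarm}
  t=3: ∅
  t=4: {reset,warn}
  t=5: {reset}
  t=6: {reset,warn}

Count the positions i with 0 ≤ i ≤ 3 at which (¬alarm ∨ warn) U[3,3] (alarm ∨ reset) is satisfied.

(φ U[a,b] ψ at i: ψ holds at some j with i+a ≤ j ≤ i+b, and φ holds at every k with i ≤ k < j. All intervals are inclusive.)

Evaluate at each i in [0,3]:
  i=0: ✗ (no rhs in [3,3])
  i=1: ✗ (lhs fails at k=2 before rhs at j=4)
  i=2: ✗ (lhs fails at k=2 before rhs at j=5)
  i=3: ✓ (rhs at j=6; lhs holds on [3,5])
Positions where it holds: {3} → 1.

1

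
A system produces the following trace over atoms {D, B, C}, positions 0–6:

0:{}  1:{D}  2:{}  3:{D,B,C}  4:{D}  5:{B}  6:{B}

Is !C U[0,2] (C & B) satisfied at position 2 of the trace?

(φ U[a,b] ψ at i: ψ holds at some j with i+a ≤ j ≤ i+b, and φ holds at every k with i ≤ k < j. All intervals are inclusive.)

Need some j in [2,4] with (C & B), and !C at every k in [2,j-1].
  j=2: (C & B) false.
  j=3: (C & B) holds; !C holds at every k in [2,2] → satisfied.

True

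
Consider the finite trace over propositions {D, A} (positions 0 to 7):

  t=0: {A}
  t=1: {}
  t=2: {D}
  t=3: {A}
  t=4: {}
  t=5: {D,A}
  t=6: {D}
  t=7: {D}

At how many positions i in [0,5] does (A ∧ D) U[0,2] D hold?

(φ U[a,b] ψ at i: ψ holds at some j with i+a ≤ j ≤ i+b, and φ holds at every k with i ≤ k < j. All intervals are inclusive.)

2

Evaluate at each i in [0,5]:
  i=0: ✗ (lhs fails at k=0 before rhs at j=2)
  i=1: ✗ (lhs fails at k=1 before rhs at j=2)
  i=2: ✓ (rhs at j=2)
  i=3: ✗ (lhs fails at k=3 before rhs at j=5)
  i=4: ✗ (lhs fails at k=4 before rhs at j=5)
  i=5: ✓ (rhs at j=5)
Positions where it holds: {2, 5} → 2.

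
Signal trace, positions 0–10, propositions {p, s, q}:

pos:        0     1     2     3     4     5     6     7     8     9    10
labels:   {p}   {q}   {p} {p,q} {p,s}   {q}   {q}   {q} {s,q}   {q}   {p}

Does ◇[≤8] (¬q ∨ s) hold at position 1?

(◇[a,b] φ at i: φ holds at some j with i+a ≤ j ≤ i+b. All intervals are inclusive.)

Check (¬q ∨ s) at each j in [1,9]:
  j=1: false
  j=2: true
  j=3: false
  j=4: true
  j=5: false
  j=6: false
  j=7: false
  j=8: true
  j=9: false
Found at j=2 → formula holds.

True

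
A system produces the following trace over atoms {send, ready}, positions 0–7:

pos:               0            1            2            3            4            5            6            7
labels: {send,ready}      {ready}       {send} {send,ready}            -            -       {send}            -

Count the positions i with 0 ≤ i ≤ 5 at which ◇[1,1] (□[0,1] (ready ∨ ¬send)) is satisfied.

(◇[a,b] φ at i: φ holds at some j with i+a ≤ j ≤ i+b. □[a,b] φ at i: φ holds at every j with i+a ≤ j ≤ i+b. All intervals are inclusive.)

Evaluate at each i in [0,5]:
  i=0: ✗ (none in [1,1])
  i=1: ✗ (none in [2,2])
  i=2: ✓ (witness j=3)
  i=3: ✓ (witness j=4)
  i=4: ✗ (none in [5,5])
  i=5: ✗ (none in [6,6])
Positions where it holds: {2, 3} → 2.

2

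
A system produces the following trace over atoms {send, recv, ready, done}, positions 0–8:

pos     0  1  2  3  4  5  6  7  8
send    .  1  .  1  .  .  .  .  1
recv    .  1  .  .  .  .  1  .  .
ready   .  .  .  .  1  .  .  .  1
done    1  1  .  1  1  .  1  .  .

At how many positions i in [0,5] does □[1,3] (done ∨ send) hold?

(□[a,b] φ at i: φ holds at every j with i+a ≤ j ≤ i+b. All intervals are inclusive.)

Evaluate at each i in [0,5]:
  i=0: ✗ (fails at j=2)
  i=1: ✗ (fails at j=2)
  i=2: ✗ (fails at j=5)
  i=3: ✗ (fails at j=5)
  i=4: ✗ (fails at j=5)
  i=5: ✗ (fails at j=7)
Positions where it holds: {} → 0.

0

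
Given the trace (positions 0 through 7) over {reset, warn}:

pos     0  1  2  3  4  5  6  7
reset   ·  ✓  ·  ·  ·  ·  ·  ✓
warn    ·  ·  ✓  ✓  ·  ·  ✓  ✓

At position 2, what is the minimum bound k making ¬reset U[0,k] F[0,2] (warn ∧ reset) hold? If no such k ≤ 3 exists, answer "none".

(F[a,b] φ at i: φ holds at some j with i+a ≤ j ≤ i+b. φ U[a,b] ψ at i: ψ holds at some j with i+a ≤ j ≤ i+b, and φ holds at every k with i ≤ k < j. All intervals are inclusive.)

Need earliest j ≥ 2 with F[0,2] (warn ∧ reset), and ¬reset at every k in [2,j-1].
  j=2: rhs fails.
  j=3: rhs fails.
  j=4: rhs fails.
  j=5: rhs holds; lhs holds on [2,4]. k = 3.

3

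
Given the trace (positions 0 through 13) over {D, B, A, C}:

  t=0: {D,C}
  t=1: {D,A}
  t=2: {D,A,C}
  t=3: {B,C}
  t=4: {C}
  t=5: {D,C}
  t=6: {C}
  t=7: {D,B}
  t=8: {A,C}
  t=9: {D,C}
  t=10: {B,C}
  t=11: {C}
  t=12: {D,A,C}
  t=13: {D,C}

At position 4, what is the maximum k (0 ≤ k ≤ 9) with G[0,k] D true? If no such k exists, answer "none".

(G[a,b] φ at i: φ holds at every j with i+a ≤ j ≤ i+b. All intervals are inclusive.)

none

D must hold from j=4 onward; find where it first fails.
  j=4: fails → no k works.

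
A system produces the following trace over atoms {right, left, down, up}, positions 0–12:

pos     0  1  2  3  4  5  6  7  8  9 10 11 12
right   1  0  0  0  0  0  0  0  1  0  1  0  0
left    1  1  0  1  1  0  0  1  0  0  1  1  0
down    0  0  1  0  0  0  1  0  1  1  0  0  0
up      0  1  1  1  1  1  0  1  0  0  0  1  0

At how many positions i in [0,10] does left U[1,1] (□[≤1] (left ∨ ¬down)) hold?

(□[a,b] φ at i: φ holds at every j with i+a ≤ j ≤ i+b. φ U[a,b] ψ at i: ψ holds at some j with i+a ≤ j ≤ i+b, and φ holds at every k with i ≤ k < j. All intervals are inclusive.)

2

Evaluate at each i in [0,10]:
  i=0: ✗ (no rhs in [1,1])
  i=1: ✗ (no rhs in [2,2])
  i=2: ✗ (lhs fails at k=2 before rhs at j=3)
  i=3: ✓ (rhs at j=4; lhs holds on [3,3])
  i=4: ✗ (no rhs in [5,5])
  i=5: ✗ (no rhs in [6,6])
  i=6: ✗ (no rhs in [7,7])
  i=7: ✗ (no rhs in [8,8])
  i=8: ✗ (no rhs in [9,9])
  i=9: ✗ (lhs fails at k=9 before rhs at j=10)
  i=10: ✓ (rhs at j=11; lhs holds on [10,10])
Positions where it holds: {3, 10} → 2.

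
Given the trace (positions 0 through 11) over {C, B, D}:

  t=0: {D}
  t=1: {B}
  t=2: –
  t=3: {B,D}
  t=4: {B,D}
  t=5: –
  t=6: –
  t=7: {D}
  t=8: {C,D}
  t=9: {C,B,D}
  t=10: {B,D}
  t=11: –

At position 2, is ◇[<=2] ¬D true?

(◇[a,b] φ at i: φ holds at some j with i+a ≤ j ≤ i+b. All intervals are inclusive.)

Check ¬D at each j in [2,4]:
  j=2: true
  j=3: false
  j=4: false
Found at j=2 → formula holds.

Holds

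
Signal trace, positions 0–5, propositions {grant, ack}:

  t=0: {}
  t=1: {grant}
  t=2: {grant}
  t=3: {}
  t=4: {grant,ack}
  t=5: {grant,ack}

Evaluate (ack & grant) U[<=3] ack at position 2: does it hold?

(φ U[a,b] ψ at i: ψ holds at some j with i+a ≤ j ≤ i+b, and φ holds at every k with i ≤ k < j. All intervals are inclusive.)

False

Need some j in [2,5] with ack, and (ack & grant) at every k in [2,j-1].
  j=2: ack false.
  j=3: ack false.
  j=4: ack holds, but (ack & grant) fails at k=2 → not this j.
  j=5: ack holds, but (ack & grant) fails at k=2 → not this j.
No j in the window works → until fails.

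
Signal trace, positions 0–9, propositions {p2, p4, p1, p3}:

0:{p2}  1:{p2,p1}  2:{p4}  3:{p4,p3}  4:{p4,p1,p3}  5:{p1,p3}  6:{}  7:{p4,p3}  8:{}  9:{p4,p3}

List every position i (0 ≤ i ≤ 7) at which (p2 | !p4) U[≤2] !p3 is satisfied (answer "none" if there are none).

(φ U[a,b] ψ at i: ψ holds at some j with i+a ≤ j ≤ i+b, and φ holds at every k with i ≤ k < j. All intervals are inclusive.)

Evaluate at each i in [0,7]:
  i=0: ✓ (rhs at j=0)
  i=1: ✓ (rhs at j=1)
  i=2: ✓ (rhs at j=2)
  i=3: ✗ (no rhs in [3,5])
  i=4: ✗ (lhs fails at k=4 before rhs at j=6)
  i=5: ✓ (rhs at j=6; lhs holds on [5,5])
  i=6: ✓ (rhs at j=6)
  i=7: ✗ (lhs fails at k=7 before rhs at j=8)

0, 1, 2, 5, 6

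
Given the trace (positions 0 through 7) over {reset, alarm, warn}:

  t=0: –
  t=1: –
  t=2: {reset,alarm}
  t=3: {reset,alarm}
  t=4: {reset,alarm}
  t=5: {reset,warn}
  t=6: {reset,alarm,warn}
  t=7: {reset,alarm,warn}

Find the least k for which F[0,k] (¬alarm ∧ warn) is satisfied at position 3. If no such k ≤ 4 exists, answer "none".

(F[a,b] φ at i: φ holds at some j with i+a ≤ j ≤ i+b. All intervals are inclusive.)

Scan j = 3,4,… for (¬alarm ∧ warn):
  j=3: fails
  j=4: fails
  j=5: holds
First hit at j=5, so smallest k = 5-3 = 2.

2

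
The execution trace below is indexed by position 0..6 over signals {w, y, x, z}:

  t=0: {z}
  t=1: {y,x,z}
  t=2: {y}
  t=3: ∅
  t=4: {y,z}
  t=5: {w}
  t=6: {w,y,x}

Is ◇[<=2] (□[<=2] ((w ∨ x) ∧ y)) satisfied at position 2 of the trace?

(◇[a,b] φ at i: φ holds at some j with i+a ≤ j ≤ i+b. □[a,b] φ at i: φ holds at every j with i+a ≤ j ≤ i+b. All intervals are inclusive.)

Does not hold

Check □[<=2] ((w ∨ x) ∧ y) at each j in [2,4]:
  j=2: fails at 2
  j=3: fails at 3
  j=4: fails at 4
No position in the window satisfies it → formula fails.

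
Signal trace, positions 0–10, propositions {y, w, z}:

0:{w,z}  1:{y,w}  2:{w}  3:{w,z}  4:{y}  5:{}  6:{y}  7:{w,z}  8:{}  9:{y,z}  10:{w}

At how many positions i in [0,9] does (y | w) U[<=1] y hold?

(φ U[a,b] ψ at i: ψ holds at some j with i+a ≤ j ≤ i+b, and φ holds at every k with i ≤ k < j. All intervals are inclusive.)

Evaluate at each i in [0,9]:
  i=0: ✓ (rhs at j=1; lhs holds on [0,0])
  i=1: ✓ (rhs at j=1)
  i=2: ✗ (no rhs in [2,3])
  i=3: ✓ (rhs at j=4; lhs holds on [3,3])
  i=4: ✓ (rhs at j=4)
  i=5: ✗ (lhs fails at k=5 before rhs at j=6)
  i=6: ✓ (rhs at j=6)
  i=7: ✗ (no rhs in [7,8])
  i=8: ✗ (lhs fails at k=8 before rhs at j=9)
  i=9: ✓ (rhs at j=9)
Positions where it holds: {0, 1, 3, 4, 6, 9} → 6.

6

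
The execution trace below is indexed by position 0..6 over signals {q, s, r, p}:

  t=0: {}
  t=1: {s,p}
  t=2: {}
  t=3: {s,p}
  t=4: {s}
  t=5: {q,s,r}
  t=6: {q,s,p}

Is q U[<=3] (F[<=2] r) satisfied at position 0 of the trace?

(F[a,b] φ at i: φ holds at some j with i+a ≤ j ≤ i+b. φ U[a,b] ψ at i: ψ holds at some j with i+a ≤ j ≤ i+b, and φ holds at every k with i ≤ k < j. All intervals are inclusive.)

Need some j in [0,3] with F[<=2] r, and q at every k in [0,j-1].
  j=0: F[<=2] r — fails (none in [0,2]).
  j=1: F[<=2] r — fails (none in [1,3]).
  j=2: F[<=2] r — fails (none in [2,4]).
  j=3: F[<=2] r holds, but q fails at k=0 → not this j.
No j in the window works → until fails.

No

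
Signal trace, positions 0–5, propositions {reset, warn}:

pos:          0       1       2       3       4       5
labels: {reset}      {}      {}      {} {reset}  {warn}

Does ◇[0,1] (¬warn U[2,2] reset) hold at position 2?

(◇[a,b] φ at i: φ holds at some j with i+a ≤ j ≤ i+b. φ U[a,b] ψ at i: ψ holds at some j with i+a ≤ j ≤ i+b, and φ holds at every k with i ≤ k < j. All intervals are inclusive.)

Check (¬warn U[2,2] reset) at each j in [2,3]:
  j=2: holds
  j=3: fails
Found at j=2 → formula holds.

True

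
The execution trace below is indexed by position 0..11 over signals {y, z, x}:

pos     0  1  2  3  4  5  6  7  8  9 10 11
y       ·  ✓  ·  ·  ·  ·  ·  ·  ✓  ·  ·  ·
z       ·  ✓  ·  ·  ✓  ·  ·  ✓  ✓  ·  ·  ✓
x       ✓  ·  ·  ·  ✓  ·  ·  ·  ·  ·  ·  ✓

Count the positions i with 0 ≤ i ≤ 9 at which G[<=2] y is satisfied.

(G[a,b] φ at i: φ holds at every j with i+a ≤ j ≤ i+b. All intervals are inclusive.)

Evaluate at each i in [0,9]:
  i=0: ✗ (fails at j=0)
  i=1: ✗ (fails at j=2)
  i=2: ✗ (fails at j=2)
  i=3: ✗ (fails at j=3)
  i=4: ✗ (fails at j=4)
  i=5: ✗ (fails at j=5)
  i=6: ✗ (fails at j=6)
  i=7: ✗ (fails at j=7)
  i=8: ✗ (fails at j=9)
  i=9: ✗ (fails at j=9)
Positions where it holds: {} → 0.

0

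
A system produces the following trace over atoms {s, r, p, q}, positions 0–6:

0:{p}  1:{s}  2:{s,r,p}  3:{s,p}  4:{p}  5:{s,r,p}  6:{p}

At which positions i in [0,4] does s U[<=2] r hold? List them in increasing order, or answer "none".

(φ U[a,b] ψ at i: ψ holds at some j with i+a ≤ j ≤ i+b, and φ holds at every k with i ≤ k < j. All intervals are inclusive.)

1, 2

Evaluate at each i in [0,4]:
  i=0: ✗ (lhs fails at k=0 before rhs at j=2)
  i=1: ✓ (rhs at j=2; lhs holds on [1,1])
  i=2: ✓ (rhs at j=2)
  i=3: ✗ (lhs fails at k=4 before rhs at j=5)
  i=4: ✗ (lhs fails at k=4 before rhs at j=5)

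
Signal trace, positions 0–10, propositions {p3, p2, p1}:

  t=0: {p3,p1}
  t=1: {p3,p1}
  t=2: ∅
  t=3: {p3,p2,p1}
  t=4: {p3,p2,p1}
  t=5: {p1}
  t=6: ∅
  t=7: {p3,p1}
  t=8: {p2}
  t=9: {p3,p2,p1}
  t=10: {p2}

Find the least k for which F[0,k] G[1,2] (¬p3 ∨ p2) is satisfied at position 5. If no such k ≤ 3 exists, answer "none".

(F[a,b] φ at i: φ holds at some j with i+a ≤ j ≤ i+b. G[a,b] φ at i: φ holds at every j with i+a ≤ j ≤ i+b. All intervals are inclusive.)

2

Scan j = 5,6,… for G[1,2] (¬p3 ∨ p2):
  j=5: fails
  j=6: fails
  j=7: holds
First hit at j=7, so smallest k = 7-5 = 2.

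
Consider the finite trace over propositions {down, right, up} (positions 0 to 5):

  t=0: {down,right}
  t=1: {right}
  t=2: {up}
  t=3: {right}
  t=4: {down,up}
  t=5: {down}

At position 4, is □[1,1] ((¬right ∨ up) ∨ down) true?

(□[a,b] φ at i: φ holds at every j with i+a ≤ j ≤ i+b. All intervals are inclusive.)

True

Check ((¬right ∨ up) ∨ down) at every j in [5,5]:
  j=5: true
All positions satisfy it → formula holds.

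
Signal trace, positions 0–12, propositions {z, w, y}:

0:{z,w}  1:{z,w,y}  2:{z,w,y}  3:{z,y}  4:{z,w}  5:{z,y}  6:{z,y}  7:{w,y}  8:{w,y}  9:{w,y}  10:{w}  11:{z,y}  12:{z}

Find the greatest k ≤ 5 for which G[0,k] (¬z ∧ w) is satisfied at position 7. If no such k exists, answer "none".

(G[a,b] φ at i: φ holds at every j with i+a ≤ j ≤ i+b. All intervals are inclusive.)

3

(¬z ∧ w) must hold from j=7 onward; find where it first fails.
  j=7: holds
  j=8: holds
  j=9: holds
  j=10: holds
  j=11: fails
Holds on [7,10], so largest k = 3.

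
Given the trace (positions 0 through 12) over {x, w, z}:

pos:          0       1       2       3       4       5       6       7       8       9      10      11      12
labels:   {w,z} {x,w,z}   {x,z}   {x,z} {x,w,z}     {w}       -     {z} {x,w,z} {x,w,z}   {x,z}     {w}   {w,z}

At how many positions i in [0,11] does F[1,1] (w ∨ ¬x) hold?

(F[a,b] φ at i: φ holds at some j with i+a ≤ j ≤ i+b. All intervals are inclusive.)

9

Evaluate at each i in [0,11]:
  i=0: ✓ (witness j=1)
  i=1: ✗ (none in [2,2])
  i=2: ✗ (none in [3,3])
  i=3: ✓ (witness j=4)
  i=4: ✓ (witness j=5)
  i=5: ✓ (witness j=6)
  i=6: ✓ (witness j=7)
  i=7: ✓ (witness j=8)
  i=8: ✓ (witness j=9)
  i=9: ✗ (none in [10,10])
  i=10: ✓ (witness j=11)
  i=11: ✓ (witness j=12)
Positions where it holds: {0, 3, 4, 5, 6, 7, 8, 10, 11} → 9.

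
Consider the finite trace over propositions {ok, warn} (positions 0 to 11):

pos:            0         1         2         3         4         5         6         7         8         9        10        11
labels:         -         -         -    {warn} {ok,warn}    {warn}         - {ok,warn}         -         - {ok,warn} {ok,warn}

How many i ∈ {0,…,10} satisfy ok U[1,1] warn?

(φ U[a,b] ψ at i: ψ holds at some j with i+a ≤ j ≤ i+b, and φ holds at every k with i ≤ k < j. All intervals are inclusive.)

Evaluate at each i in [0,10]:
  i=0: ✗ (no rhs in [1,1])
  i=1: ✗ (no rhs in [2,2])
  i=2: ✗ (lhs fails at k=2 before rhs at j=3)
  i=3: ✗ (lhs fails at k=3 before rhs at j=4)
  i=4: ✓ (rhs at j=5; lhs holds on [4,4])
  i=5: ✗ (no rhs in [6,6])
  i=6: ✗ (lhs fails at k=6 before rhs at j=7)
  i=7: ✗ (no rhs in [8,8])
  i=8: ✗ (no rhs in [9,9])
  i=9: ✗ (lhs fails at k=9 before rhs at j=10)
  i=10: ✓ (rhs at j=11; lhs holds on [10,10])
Positions where it holds: {4, 10} → 2.

2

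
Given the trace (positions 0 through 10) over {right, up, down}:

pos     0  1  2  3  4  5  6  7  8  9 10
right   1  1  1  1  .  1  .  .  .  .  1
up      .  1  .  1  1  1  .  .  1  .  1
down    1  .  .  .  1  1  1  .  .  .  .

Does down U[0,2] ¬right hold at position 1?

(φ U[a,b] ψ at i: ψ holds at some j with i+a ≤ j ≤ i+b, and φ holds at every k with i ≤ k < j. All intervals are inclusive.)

Need some j in [1,3] with ¬right, and down at every k in [1,j-1].
  j=1: ¬right false.
  j=2: ¬right false.
  j=3: ¬right false.
No j in the window works → until fails.

False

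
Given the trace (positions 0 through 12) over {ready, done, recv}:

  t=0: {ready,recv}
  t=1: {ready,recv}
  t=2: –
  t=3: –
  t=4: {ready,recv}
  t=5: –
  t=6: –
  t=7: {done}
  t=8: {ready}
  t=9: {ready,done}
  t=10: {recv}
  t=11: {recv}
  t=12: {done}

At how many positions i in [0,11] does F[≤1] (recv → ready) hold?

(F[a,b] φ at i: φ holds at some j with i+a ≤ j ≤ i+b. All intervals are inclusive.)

Evaluate at each i in [0,11]:
  i=0: ✓ (witness j=0)
  i=1: ✓ (witness j=1)
  i=2: ✓ (witness j=2)
  i=3: ✓ (witness j=3)
  i=4: ✓ (witness j=4)
  i=5: ✓ (witness j=5)
  i=6: ✓ (witness j=6)
  i=7: ✓ (witness j=7)
  i=8: ✓ (witness j=8)
  i=9: ✓ (witness j=9)
  i=10: ✗ (none in [10,11])
  i=11: ✓ (witness j=12)
Positions where it holds: {0, 1, 2, 3, 4, 5, 6, 7, 8, 9, 11} → 11.

11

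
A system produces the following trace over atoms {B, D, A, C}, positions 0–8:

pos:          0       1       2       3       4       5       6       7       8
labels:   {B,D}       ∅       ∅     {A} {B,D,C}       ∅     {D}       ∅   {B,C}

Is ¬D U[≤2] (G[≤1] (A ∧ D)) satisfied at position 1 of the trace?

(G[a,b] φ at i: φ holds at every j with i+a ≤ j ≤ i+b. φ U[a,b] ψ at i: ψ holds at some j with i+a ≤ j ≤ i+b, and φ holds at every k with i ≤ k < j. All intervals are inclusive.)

Does not hold

Need some j in [1,3] with G[≤1] (A ∧ D), and ¬D at every k in [1,j-1].
  j=1: G[≤1] (A ∧ D) — fails at 1.
  j=2: G[≤1] (A ∧ D) — fails at 2.
  j=3: G[≤1] (A ∧ D) — fails at 3.
No j in the window works → until fails.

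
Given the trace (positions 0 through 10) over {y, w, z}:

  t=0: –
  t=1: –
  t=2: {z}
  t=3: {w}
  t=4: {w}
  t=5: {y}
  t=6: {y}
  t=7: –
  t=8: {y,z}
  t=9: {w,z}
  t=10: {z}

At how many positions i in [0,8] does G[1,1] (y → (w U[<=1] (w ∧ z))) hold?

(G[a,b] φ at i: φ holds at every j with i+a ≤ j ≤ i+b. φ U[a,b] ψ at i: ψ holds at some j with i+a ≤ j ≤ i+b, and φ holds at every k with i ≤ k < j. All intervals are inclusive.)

Evaluate at each i in [0,8]:
  i=0: ✓ (all of [1,1])
  i=1: ✓ (all of [2,2])
  i=2: ✓ (all of [3,3])
  i=3: ✓ (all of [4,4])
  i=4: ✗ (fails at j=5)
  i=5: ✗ (fails at j=6)
  i=6: ✓ (all of [7,7])
  i=7: ✗ (fails at j=8)
  i=8: ✓ (all of [9,9])
Positions where it holds: {0, 1, 2, 3, 6, 8} → 6.

6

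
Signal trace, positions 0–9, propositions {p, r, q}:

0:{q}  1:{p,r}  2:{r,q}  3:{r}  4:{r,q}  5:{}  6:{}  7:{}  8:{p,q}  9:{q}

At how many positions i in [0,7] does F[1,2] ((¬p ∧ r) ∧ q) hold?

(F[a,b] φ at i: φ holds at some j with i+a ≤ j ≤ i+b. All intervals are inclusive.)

Evaluate at each i in [0,7]:
  i=0: ✓ (witness j=2)
  i=1: ✓ (witness j=2)
  i=2: ✓ (witness j=4)
  i=3: ✓ (witness j=4)
  i=4: ✗ (none in [5,6])
  i=5: ✗ (none in [6,7])
  i=6: ✗ (none in [7,8])
  i=7: ✗ (none in [8,9])
Positions where it holds: {0, 1, 2, 3} → 4.

4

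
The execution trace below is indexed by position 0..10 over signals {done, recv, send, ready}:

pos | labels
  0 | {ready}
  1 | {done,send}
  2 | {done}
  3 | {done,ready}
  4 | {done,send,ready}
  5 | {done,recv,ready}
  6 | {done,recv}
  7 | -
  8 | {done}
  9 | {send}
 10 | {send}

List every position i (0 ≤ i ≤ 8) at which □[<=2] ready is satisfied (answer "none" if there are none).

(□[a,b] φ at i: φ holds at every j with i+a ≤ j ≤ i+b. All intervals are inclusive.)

3

Evaluate at each i in [0,8]:
  i=0: ✗ (fails at j=1)
  i=1: ✗ (fails at j=1)
  i=2: ✗ (fails at j=2)
  i=3: ✓ (all of [3,5])
  i=4: ✗ (fails at j=6)
  i=5: ✗ (fails at j=6)
  i=6: ✗ (fails at j=6)
  i=7: ✗ (fails at j=7)
  i=8: ✗ (fails at j=8)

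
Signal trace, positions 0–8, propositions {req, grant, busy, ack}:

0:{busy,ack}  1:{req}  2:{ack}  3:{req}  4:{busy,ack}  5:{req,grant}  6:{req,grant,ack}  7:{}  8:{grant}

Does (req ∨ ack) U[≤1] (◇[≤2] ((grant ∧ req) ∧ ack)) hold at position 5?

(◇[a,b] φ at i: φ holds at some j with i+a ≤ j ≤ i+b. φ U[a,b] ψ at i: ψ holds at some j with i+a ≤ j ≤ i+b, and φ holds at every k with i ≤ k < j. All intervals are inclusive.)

Need some j in [5,6] with ◇[≤2] ((grant ∧ req) ∧ ack), and (req ∨ ack) at every k in [5,j-1].
  j=5: ◇[≤2] ((grant ∧ req) ∧ ack) holds; no prefix to check → satisfied.

Yes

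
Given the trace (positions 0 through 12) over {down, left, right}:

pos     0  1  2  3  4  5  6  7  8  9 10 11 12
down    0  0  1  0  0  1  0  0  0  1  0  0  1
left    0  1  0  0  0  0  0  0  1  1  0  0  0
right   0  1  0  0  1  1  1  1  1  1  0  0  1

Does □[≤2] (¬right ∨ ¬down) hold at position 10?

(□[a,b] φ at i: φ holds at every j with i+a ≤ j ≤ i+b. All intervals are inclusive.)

No

Check (¬right ∨ ¬down) at every j in [10,12]:
  j=10: true
  j=11: true
  j=12: false
Fails at j=12 → formula fails.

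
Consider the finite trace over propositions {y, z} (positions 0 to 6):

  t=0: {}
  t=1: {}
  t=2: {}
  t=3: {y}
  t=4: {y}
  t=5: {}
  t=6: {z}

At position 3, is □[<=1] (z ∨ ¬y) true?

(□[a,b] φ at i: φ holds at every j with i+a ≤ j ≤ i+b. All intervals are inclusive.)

No

Check (z ∨ ¬y) at every j in [3,4]:
  j=3: false
  j=4: false
Fails at j=3 → formula fails.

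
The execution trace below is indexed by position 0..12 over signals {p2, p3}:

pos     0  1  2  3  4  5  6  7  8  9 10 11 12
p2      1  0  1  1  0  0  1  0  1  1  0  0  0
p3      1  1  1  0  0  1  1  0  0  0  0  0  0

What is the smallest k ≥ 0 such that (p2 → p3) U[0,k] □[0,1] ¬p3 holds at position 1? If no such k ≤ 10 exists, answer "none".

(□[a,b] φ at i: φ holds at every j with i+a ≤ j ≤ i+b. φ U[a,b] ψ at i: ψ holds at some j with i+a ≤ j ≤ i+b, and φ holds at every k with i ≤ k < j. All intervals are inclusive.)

Need earliest j ≥ 1 with □[0,1] ¬p3, and (p2 → p3) at every k in [1,j-1].
  j=1: rhs fails.
  j=2: rhs fails.
  j=3: rhs holds; lhs holds on [1,2]. k = 2.

2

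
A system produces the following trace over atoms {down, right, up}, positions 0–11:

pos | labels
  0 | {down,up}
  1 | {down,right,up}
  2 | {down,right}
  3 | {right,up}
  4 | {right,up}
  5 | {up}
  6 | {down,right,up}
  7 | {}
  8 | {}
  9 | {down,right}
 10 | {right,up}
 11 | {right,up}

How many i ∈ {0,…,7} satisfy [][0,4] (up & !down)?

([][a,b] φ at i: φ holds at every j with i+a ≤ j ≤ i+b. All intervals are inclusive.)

0

Evaluate at each i in [0,7]:
  i=0: ✗ (fails at j=0)
  i=1: ✗ (fails at j=1)
  i=2: ✗ (fails at j=2)
  i=3: ✗ (fails at j=6)
  i=4: ✗ (fails at j=6)
  i=5: ✗ (fails at j=6)
  i=6: ✗ (fails at j=6)
  i=7: ✗ (fails at j=7)
Positions where it holds: {} → 0.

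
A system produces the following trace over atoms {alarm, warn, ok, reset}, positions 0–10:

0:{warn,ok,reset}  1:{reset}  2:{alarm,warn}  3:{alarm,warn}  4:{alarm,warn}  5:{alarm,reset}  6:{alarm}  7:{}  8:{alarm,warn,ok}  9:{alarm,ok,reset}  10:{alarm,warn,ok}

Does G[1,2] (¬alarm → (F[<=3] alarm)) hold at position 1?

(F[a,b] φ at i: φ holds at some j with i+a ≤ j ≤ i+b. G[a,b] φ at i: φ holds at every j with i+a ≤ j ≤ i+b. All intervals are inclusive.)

True

Check (¬alarm → (F[<=3] alarm)) at every j in [2,3]:
  j=2: antecedent false → ✓
  j=3: antecedent false → ✓
All positions satisfy it → formula holds.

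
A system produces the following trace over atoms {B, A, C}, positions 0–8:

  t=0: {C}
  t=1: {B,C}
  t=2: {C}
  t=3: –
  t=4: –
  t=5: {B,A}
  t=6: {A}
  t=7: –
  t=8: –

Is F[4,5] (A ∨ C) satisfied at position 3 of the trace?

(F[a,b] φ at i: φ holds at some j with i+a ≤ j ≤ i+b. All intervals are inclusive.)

No

Check (A ∨ C) at each j in [7,8]:
  j=7: false
  j=8: false
No position in the window satisfies it → formula fails.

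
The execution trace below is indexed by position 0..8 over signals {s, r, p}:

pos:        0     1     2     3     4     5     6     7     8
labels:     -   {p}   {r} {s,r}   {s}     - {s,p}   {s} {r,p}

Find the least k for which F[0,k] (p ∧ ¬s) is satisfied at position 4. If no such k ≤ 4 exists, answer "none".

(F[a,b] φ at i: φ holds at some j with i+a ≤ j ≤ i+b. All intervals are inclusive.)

4

Scan j = 4,5,… for (p ∧ ¬s):
  j=4: fails
  j=5: fails
  j=6: fails
  j=7: fails
  j=8: holds
First hit at j=8, so smallest k = 8-4 = 4.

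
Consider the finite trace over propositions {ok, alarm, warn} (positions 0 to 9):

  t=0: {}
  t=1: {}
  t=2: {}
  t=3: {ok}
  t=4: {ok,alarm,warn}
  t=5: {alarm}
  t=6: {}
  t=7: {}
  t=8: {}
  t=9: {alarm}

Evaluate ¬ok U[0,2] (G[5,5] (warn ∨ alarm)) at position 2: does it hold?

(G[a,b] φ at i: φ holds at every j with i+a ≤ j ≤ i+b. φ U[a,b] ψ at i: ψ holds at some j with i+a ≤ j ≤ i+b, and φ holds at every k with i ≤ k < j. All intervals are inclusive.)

Need some j in [2,4] with G[5,5] (warn ∨ alarm), and ¬ok at every k in [2,j-1].
  j=2: G[5,5] (warn ∨ alarm) — fails at 7.
  j=3: G[5,5] (warn ∨ alarm) — fails at 8.
  j=4: G[5,5] (warn ∨ alarm) holds, but ¬ok fails at k=3 → not this j.
No j in the window works → until fails.

Does not hold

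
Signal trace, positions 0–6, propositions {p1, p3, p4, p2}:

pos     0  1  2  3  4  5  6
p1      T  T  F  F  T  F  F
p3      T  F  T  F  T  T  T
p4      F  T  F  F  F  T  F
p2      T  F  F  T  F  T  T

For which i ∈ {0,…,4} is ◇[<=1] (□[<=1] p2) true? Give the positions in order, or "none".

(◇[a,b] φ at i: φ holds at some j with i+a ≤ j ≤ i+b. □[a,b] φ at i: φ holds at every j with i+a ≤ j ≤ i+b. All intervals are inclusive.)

4

Evaluate at each i in [0,4]:
  i=0: ✗ (none in [0,1])
  i=1: ✗ (none in [1,2])
  i=2: ✗ (none in [2,3])
  i=3: ✗ (none in [3,4])
  i=4: ✓ (witness j=5)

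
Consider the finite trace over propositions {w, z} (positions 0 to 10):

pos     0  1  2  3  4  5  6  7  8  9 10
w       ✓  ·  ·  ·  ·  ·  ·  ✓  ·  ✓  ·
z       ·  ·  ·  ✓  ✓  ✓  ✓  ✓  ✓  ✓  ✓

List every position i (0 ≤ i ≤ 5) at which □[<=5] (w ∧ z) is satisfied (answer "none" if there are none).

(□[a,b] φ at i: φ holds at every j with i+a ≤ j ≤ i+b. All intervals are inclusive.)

Evaluate at each i in [0,5]:
  i=0: ✗ (fails at j=0)
  i=1: ✗ (fails at j=1)
  i=2: ✗ (fails at j=2)
  i=3: ✗ (fails at j=3)
  i=4: ✗ (fails at j=4)
  i=5: ✗ (fails at j=5)

none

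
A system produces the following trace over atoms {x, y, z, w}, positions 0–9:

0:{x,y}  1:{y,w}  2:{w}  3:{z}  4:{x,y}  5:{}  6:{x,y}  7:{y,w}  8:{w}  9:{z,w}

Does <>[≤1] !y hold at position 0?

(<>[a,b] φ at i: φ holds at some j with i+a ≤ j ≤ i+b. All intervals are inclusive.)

Does not hold

Check !y at each j in [0,1]:
  j=0: false
  j=1: false
No position in the window satisfies it → formula fails.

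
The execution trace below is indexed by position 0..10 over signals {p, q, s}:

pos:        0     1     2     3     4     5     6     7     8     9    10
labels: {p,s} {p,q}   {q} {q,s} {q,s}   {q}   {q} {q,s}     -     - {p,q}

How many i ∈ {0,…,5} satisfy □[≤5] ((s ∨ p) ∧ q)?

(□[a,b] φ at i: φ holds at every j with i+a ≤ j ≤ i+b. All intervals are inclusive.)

0

Evaluate at each i in [0,5]:
  i=0: ✗ (fails at j=0)
  i=1: ✗ (fails at j=2)
  i=2: ✗ (fails at j=2)
  i=3: ✗ (fails at j=5)
  i=4: ✗ (fails at j=5)
  i=5: ✗ (fails at j=5)
Positions where it holds: {} → 0.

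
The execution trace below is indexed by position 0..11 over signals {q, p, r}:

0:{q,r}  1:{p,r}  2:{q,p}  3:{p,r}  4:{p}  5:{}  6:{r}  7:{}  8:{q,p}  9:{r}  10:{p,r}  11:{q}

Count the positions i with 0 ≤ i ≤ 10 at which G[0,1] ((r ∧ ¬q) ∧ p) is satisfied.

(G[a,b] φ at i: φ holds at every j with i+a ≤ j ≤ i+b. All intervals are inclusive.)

0

Evaluate at each i in [0,10]:
  i=0: ✗ (fails at j=0)
  i=1: ✗ (fails at j=2)
  i=2: ✗ (fails at j=2)
  i=3: ✗ (fails at j=4)
  i=4: ✗ (fails at j=4)
  i=5: ✗ (fails at j=5)
  i=6: ✗ (fails at j=6)
  i=7: ✗ (fails at j=7)
  i=8: ✗ (fails at j=8)
  i=9: ✗ (fails at j=9)
  i=10: ✗ (fails at j=11)
Positions where it holds: {} → 0.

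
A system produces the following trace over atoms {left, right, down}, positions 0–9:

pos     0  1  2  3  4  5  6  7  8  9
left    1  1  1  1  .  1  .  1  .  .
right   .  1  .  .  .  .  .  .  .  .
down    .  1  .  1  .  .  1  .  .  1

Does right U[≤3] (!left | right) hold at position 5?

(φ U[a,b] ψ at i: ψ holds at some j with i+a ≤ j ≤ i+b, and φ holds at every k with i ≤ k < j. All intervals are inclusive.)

Need some j in [5,8] with (!left | right), and right at every k in [5,j-1].
  j=5: (!left | right) false.
  j=6: (!left | right) holds, but right fails at k=5 → not this j.
  j=7: (!left | right) false.
  j=8: (!left | right) holds, but right fails at k=5 → not this j.
No j in the window works → until fails.

Does not hold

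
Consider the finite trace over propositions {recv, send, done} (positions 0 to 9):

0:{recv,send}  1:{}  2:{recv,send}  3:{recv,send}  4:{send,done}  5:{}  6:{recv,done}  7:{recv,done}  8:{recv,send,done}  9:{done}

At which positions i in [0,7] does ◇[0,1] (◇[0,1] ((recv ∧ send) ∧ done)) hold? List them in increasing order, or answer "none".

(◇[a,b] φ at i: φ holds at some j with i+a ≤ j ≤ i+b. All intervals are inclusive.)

Evaluate at each i in [0,7]:
  i=0: ✗ (none in [0,1])
  i=1: ✗ (none in [1,2])
  i=2: ✗ (none in [2,3])
  i=3: ✗ (none in [3,4])
  i=4: ✗ (none in [4,5])
  i=5: ✗ (none in [5,6])
  i=6: ✓ (witness j=7)
  i=7: ✓ (witness j=7)

6, 7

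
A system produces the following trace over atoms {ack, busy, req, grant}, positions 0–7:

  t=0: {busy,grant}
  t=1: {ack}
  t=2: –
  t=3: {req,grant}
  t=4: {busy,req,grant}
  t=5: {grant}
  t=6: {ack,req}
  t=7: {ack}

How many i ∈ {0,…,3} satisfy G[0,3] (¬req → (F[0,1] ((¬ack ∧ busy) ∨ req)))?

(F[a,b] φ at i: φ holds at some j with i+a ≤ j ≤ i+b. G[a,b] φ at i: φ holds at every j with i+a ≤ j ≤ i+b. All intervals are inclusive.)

2

Evaluate at each i in [0,3]:
  i=0: ✗ (fails at j=1)
  i=1: ✗ (fails at j=1)
  i=2: ✓ (all of [2,5])
  i=3: ✓ (all of [3,6])
Positions where it holds: {2, 3} → 2.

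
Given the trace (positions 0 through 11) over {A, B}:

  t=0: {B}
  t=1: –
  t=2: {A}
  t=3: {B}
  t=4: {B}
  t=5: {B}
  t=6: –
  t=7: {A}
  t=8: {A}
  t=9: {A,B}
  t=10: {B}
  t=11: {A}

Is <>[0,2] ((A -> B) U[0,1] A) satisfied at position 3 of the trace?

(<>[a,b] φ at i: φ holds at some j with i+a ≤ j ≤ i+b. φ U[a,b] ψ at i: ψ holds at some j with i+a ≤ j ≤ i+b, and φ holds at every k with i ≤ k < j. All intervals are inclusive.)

Check ((A -> B) U[0,1] A) at each j in [3,5]:
  j=3: fails
  j=4: fails
  j=5: fails
No position in the window satisfies it → formula fails.

No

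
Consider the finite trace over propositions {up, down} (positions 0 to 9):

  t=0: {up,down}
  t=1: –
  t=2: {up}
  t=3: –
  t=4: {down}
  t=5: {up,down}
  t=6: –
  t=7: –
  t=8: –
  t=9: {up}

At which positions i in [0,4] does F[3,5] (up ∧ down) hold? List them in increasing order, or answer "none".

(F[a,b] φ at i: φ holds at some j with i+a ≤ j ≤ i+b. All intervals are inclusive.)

0, 1, 2

Evaluate at each i in [0,4]:
  i=0: ✓ (witness j=5)
  i=1: ✓ (witness j=5)
  i=2: ✓ (witness j=5)
  i=3: ✗ (none in [6,8])
  i=4: ✗ (none in [7,9])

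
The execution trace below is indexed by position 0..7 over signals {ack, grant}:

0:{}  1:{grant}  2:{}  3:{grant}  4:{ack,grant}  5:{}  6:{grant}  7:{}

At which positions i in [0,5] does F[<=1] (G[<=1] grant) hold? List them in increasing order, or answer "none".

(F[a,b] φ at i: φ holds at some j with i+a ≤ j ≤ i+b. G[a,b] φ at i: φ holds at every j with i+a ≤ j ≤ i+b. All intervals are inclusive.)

Evaluate at each i in [0,5]:
  i=0: ✗ (none in [0,1])
  i=1: ✗ (none in [1,2])
  i=2: ✓ (witness j=3)
  i=3: ✓ (witness j=3)
  i=4: ✗ (none in [4,5])
  i=5: ✗ (none in [5,6])

2, 3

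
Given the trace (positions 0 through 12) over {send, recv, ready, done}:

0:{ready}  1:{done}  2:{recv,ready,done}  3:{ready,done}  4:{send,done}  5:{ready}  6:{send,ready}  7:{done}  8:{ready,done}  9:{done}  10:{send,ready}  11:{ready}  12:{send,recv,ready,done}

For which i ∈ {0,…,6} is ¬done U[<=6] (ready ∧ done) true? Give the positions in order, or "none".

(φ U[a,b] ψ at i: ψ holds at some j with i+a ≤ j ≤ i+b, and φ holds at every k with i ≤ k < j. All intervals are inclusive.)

Evaluate at each i in [0,6]:
  i=0: ✗ (lhs fails at k=1 before rhs at j=2)
  i=1: ✗ (lhs fails at k=1 before rhs at j=2)
  i=2: ✓ (rhs at j=2)
  i=3: ✓ (rhs at j=3)
  i=4: ✗ (lhs fails at k=4 before rhs at j=8)
  i=5: ✗ (lhs fails at k=7 before rhs at j=8)
  i=6: ✗ (lhs fails at k=7 before rhs at j=8)

2, 3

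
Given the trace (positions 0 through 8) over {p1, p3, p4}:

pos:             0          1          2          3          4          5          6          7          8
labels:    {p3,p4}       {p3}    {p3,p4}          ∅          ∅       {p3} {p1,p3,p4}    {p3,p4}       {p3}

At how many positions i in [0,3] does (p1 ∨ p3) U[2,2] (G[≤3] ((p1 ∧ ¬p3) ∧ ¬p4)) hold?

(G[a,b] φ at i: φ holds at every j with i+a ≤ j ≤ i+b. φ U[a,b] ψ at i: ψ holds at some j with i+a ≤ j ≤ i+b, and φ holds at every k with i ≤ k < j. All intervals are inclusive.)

Evaluate at each i in [0,3]:
  i=0: ✗ (no rhs in [2,2])
  i=1: ✗ (no rhs in [3,3])
  i=2: ✗ (no rhs in [4,4])
  i=3: ✗ (no rhs in [5,5])
Positions where it holds: {} → 0.

0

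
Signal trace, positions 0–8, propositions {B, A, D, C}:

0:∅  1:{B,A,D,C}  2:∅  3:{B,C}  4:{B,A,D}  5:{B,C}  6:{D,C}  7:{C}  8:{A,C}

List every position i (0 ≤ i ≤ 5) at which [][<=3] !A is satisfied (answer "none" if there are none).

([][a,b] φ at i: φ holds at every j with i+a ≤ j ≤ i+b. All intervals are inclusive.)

none

Evaluate at each i in [0,5]:
  i=0: ✗ (fails at j=1)
  i=1: ✗ (fails at j=1)
  i=2: ✗ (fails at j=4)
  i=3: ✗ (fails at j=4)
  i=4: ✗ (fails at j=4)
  i=5: ✗ (fails at j=8)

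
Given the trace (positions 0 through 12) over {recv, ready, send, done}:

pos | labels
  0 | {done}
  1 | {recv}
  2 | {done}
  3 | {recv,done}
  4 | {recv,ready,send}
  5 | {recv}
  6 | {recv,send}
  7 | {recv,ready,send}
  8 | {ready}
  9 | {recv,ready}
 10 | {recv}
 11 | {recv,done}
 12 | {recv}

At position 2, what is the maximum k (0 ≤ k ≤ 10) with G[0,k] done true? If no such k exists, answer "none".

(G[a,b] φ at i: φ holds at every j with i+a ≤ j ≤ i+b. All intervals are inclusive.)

done must hold from j=2 onward; find where it first fails.
  j=2: holds
  j=3: holds
  j=4: fails
Holds on [2,3], so largest k = 1.

1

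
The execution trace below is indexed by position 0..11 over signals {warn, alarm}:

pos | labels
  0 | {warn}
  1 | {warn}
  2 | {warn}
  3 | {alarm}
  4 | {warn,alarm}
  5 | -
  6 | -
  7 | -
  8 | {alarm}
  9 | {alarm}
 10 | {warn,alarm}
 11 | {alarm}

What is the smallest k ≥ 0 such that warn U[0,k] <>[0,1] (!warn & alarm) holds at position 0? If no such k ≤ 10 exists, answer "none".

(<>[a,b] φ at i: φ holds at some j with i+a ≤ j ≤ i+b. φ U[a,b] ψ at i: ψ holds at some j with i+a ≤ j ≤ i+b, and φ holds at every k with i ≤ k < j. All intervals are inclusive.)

2

Need earliest j ≥ 0 with <>[0,1] (!warn & alarm), and warn at every k in [0,j-1].
  j=0: rhs fails.
  j=1: rhs fails.
  j=2: rhs holds; lhs holds on [0,1]. k = 2.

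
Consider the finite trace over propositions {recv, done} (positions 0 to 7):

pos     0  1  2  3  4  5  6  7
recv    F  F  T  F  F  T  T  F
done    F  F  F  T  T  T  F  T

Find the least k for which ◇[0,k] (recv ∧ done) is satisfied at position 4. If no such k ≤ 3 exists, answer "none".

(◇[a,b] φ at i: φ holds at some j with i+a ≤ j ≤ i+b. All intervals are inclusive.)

1

Scan j = 4,5,… for (recv ∧ done):
  j=4: fails
  j=5: holds
First hit at j=5, so smallest k = 5-4 = 1.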